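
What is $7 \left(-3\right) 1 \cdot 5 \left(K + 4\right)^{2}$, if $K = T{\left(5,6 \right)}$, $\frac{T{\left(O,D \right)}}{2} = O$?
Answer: $-20580$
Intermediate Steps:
$T{\left(O,D \right)} = 2 O$
$K = 10$ ($K = 2 \cdot 5 = 10$)
$7 \left(-3\right) 1 \cdot 5 \left(K + 4\right)^{2} = 7 \left(-3\right) 1 \cdot 5 \left(10 + 4\right)^{2} = \left(-21\right) 5 \cdot 14^{2} = \left(-105\right) 196 = -20580$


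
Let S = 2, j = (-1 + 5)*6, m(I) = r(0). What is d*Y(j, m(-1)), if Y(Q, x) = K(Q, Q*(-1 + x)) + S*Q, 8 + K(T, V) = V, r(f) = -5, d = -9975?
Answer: 1037400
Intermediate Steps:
m(I) = -5
j = 24 (j = 4*6 = 24)
K(T, V) = -8 + V
Y(Q, x) = -8 + 2*Q + Q*(-1 + x) (Y(Q, x) = (-8 + Q*(-1 + x)) + 2*Q = -8 + 2*Q + Q*(-1 + x))
d*Y(j, m(-1)) = -9975*(-8 + 24 + 24*(-5)) = -9975*(-8 + 24 - 120) = -9975*(-104) = 1037400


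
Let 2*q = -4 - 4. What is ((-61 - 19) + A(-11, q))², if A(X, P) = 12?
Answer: 4624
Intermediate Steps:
q = -4 (q = (-4 - 4)/2 = (½)*(-8) = -4)
((-61 - 19) + A(-11, q))² = ((-61 - 19) + 12)² = (-80 + 12)² = (-68)² = 4624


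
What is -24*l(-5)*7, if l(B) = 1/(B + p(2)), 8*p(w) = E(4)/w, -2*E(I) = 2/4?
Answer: 3584/107 ≈ 33.495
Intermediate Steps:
E(I) = -1/4
p(w) = -1/(32*w) (p(w) = (-1/(4*w))/8 = -1/(32*w))
l(B) = 1/(-1/64 + B) (l(B) = 1/(B - 1/32/2) = 1/(B - 1/32*1/2) = 1/(B - 1/64) = 1/(-1/64 + B))
-24*l(-5)*7 = -1536/(-1 + 64*(-5))*7 = -1536/(-1 - 320)*7 = -1536/(-321)*7 = -1536*(-1)/321*7 = -24*(-64/321)*7 = (512/107)*7 = 3584/107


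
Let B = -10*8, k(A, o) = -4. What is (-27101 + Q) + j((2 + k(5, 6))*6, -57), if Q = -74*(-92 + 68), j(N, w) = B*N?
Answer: -24365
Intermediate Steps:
B = -80
j(N, w) = -80*N
Q = 1776 (Q = -74*(-24) = 1776)
(-27101 + Q) + j((2 + k(5, 6))*6, -57) = (-27101 + 1776) - 80*(2 - 4)*6 = -25325 - (-160)*6 = -25325 - 80*(-12) = -25325 + 960 = -24365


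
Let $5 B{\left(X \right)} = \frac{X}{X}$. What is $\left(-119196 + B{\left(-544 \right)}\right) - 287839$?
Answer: $- \frac{2035174}{5} \approx -4.0704 \cdot 10^{5}$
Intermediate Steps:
$B{\left(X \right)} = \frac{1}{5}$ ($B{\left(X \right)} = \frac{X \frac{1}{X}}{5} = \frac{1}{5} \cdot 1 = \frac{1}{5}$)
$\left(-119196 + B{\left(-544 \right)}\right) - 287839 = \left(-119196 + \frac{1}{5}\right) - 287839 = - \frac{595979}{5} - 287839 = - \frac{2035174}{5}$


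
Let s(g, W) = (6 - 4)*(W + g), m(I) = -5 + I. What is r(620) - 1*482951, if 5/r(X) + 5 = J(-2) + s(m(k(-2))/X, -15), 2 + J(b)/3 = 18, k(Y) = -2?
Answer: -1942910323/4023 ≈ -4.8295e+5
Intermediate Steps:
J(b) = 48 (J(b) = -6 + 3*18 = -6 + 54 = 48)
s(g, W) = 2*W + 2*g (s(g, W) = 2*(W + g) = 2*W + 2*g)
r(X) = 5/(13 - 14/X) (r(X) = 5/(-5 + (48 + (2*(-15) + 2*((-5 - 2)/X)))) = 5/(-5 + (48 + (-30 + 2*(-7/X)))) = 5/(-5 + (48 + (-30 - 14/X))) = 5/(-5 + (18 - 14/X)) = 5/(13 - 14/X))
r(620) - 1*482951 = 5*620/(-14 + 13*620) - 1*482951 = 5*620/(-14 + 8060) - 482951 = 5*620/8046 - 482951 = 5*620*(1/8046) - 482951 = 1550/4023 - 482951 = -1942910323/4023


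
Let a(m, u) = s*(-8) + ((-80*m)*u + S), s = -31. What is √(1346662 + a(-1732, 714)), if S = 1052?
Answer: √100279802 ≈ 10014.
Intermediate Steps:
a(m, u) = 1300 - 80*m*u (a(m, u) = -31*(-8) + ((-80*m)*u + 1052) = 248 + (-80*m*u + 1052) = 248 + (1052 - 80*m*u) = 1300 - 80*m*u)
√(1346662 + a(-1732, 714)) = √(1346662 + (1300 - 80*(-1732)*714)) = √(1346662 + (1300 + 98931840)) = √(1346662 + 98933140) = √100279802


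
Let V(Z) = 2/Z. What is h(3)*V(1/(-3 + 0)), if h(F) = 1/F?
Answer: -2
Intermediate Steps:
h(3)*V(1/(-3 + 0)) = (2/(1/(-3 + 0)))/3 = (2/(1/(-3)))/3 = (2/(-⅓))/3 = (2*(-3))/3 = (⅓)*(-6) = -2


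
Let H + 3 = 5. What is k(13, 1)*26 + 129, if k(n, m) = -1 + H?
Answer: 155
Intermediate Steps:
H = 2 (H = -3 + 5 = 2)
k(n, m) = 1 (k(n, m) = -1 + 2 = 1)
k(13, 1)*26 + 129 = 1*26 + 129 = 26 + 129 = 155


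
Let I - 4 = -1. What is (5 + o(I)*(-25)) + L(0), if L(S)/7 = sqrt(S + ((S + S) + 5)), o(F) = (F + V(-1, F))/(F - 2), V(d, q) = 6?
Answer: -220 + 7*sqrt(5) ≈ -204.35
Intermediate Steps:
I = 3 (I = 4 - 1 = 3)
o(F) = (6 + F)/(-2 + F) (o(F) = (F + 6)/(F - 2) = (6 + F)/(-2 + F))
L(S) = 7*sqrt(5 + 3*S) (L(S) = 7*sqrt(S + ((S + S) + 5)) = 7*sqrt(S + (2*S + 5)) = 7*sqrt(S + (5 + 2*S)) = 7*sqrt(5 + 3*S))
(5 + o(I)*(-25)) + L(0) = (5 + ((6 + 3)/(-2 + 3))*(-25)) + 7*sqrt(5 + 3*0) = (5 + (9/1)*(-25)) + 7*sqrt(5 + 0) = (5 + (1*9)*(-25)) + 7*sqrt(5) = (5 + 9*(-25)) + 7*sqrt(5) = (5 - 225) + 7*sqrt(5) = -220 + 7*sqrt(5)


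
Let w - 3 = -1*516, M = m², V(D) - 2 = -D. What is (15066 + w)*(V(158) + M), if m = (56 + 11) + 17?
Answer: 100415700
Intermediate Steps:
V(D) = 2 - D
m = 84 (m = 67 + 17 = 84)
M = 7056 (M = 84² = 7056)
w = -513 (w = 3 - 1*516 = 3 - 516 = -513)
(15066 + w)*(V(158) + M) = (15066 - 513)*((2 - 1*158) + 7056) = 14553*((2 - 158) + 7056) = 14553*(-156 + 7056) = 14553*6900 = 100415700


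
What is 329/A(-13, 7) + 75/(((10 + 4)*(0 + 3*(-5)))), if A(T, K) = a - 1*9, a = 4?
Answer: -4631/70 ≈ -66.157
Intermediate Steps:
A(T, K) = -5 (A(T, K) = 4 - 1*9 = 4 - 9 = -5)
329/A(-13, 7) + 75/(((10 + 4)*(0 + 3*(-5)))) = 329/(-5) + 75/(((10 + 4)*(0 + 3*(-5)))) = 329*(-⅕) + 75/((14*(0 - 15))) = -329/5 + 75/((14*(-15))) = -329/5 + 75/(-210) = -329/5 + 75*(-1/210) = -329/5 - 5/14 = -4631/70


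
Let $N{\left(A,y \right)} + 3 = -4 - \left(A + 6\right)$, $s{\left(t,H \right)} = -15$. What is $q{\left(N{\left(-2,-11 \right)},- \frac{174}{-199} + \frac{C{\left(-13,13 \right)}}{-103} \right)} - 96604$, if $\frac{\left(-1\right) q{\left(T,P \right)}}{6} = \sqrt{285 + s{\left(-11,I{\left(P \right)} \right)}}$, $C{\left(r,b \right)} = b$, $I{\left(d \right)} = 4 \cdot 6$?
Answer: $-96604 - 18 \sqrt{30} \approx -96703.0$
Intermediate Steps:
$I{\left(d \right)} = 24$
$N{\left(A,y \right)} = -13 - A$ ($N{\left(A,y \right)} = -3 - \left(10 + A\right) = -13 - A$)
$q{\left(T,P \right)} = - 18 \sqrt{30}$ ($q{\left(T,P \right)} = - 6 \sqrt{285 - 15} = - 6 \sqrt{270} = - 6 \cdot 3 \sqrt{30} = - 18 \sqrt{30}$)
$q{\left(N{\left(-2,-11 \right)},- \frac{174}{-199} + \frac{C{\left(-13,13 \right)}}{-103} \right)} - 96604 = - 18 \sqrt{30} - 96604 = -96604 - 18 \sqrt{30}$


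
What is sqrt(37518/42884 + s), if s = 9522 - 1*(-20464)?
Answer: sqrt(13786746519382)/21442 ≈ 173.17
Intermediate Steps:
s = 29986 (s = 9522 + 20464 = 29986)
sqrt(37518/42884 + s) = sqrt(37518/42884 + 29986) = sqrt(37518*(1/42884) + 29986) = sqrt(18759/21442 + 29986) = sqrt(642978571/21442) = sqrt(13786746519382)/21442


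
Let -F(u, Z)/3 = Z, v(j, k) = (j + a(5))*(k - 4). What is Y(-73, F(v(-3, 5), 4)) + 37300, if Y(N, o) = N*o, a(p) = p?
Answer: 38176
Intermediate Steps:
v(j, k) = (-4 + k)*(5 + j) (v(j, k) = (j + 5)*(k - 4) = (5 + j)*(-4 + k) = (-4 + k)*(5 + j))
F(u, Z) = -3*Z
Y(-73, F(v(-3, 5), 4)) + 37300 = -(-219)*4 + 37300 = -73*(-12) + 37300 = 876 + 37300 = 38176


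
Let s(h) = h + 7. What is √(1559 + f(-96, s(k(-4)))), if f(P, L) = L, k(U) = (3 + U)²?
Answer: √1567 ≈ 39.585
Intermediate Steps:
s(h) = 7 + h
√(1559 + f(-96, s(k(-4)))) = √(1559 + (7 + (3 - 4)²)) = √(1559 + (7 + (-1)²)) = √(1559 + (7 + 1)) = √(1559 + 8) = √1567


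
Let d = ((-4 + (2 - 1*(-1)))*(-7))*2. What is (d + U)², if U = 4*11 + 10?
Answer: 4624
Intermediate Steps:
d = 14 (d = ((-4 + (2 + 1))*(-7))*2 = ((-4 + 3)*(-7))*2 = -1*(-7)*2 = 7*2 = 14)
U = 54 (U = 44 + 10 = 54)
(d + U)² = (14 + 54)² = 68² = 4624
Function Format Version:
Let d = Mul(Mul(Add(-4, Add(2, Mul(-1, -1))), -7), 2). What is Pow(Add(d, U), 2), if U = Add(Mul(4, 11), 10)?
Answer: 4624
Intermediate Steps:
d = 14 (d = Mul(Mul(Add(-4, Add(2, 1)), -7), 2) = Mul(Mul(Add(-4, 3), -7), 2) = Mul(Mul(-1, -7), 2) = Mul(7, 2) = 14)
U = 54 (U = Add(44, 10) = 54)
Pow(Add(d, U), 2) = Pow(Add(14, 54), 2) = Pow(68, 2) = 4624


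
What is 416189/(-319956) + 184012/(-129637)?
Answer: -112829236865/41478135972 ≈ -2.7202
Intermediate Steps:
416189/(-319956) + 184012/(-129637) = 416189*(-1/319956) + 184012*(-1/129637) = -416189/319956 - 184012/129637 = -112829236865/41478135972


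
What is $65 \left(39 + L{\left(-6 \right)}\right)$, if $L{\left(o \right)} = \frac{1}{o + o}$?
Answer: $\frac{30355}{12} \approx 2529.6$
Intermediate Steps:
$L{\left(o \right)} = \frac{1}{2 o}$
$65 \left(39 + L{\left(-6 \right)}\right) = 65 \left(39 + \frac{1}{2 \left(-6\right)}\right) = 65 \left(39 + \frac{1}{2} \left(- \frac{1}{6}\right)\right) = 65 \left(39 - \frac{1}{12}\right) = 65 \cdot \frac{467}{12} = \frac{30355}{12}$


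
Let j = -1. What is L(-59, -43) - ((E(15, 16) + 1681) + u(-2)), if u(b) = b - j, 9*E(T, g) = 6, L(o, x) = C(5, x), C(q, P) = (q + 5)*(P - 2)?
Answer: -6392/3 ≈ -2130.7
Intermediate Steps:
C(q, P) = (-2 + P)*(5 + q) (C(q, P) = (5 + q)*(-2 + P) = (-2 + P)*(5 + q))
L(o, x) = -20 + 10*x (L(o, x) = -10 - 2*5 + 5*x + x*5 = -10 - 10 + 5*x + 5*x = -20 + 10*x)
E(T, g) = 2/3 (E(T, g) = (1/9)*6 = 2/3)
u(b) = 1 + b (u(b) = b - 1*(-1) = b + 1 = 1 + b)
L(-59, -43) - ((E(15, 16) + 1681) + u(-2)) = (-20 + 10*(-43)) - ((2/3 + 1681) + (1 - 2)) = (-20 - 430) - (5045/3 - 1) = -450 - 1*5042/3 = -450 - 5042/3 = -6392/3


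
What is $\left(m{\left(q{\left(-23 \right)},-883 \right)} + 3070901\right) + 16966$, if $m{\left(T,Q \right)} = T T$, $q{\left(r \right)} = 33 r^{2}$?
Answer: $307834716$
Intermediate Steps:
$m{\left(T,Q \right)} = T^{2}$
$\left(m{\left(q{\left(-23 \right)},-883 \right)} + 3070901\right) + 16966 = \left(\left(33 \left(-23\right)^{2}\right)^{2} + 3070901\right) + 16966 = \left(\left(33 \cdot 529\right)^{2} + 3070901\right) + 16966 = \left(17457^{2} + 3070901\right) + 16966 = \left(304746849 + 3070901\right) + 16966 = 307817750 + 16966 = 307834716$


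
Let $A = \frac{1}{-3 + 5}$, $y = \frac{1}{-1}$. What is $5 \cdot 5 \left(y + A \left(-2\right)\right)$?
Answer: $-50$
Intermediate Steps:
$y = -1$
$A = \frac{1}{2} \approx 0.5$
$5 \cdot 5 \left(y + A \left(-2\right)\right) = 5 \cdot 5 \left(-1 + \frac{1}{2} \left(-2\right)\right) = 25 \left(-1 - 1\right) = 25 \left(-2\right) = -50$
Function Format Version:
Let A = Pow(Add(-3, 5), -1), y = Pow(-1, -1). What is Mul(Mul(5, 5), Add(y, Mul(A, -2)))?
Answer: -50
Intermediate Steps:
y = -1
A = Rational(1, 2) (A = Pow(2, -1) = Rational(1, 2) ≈ 0.50000)
Mul(Mul(5, 5), Add(y, Mul(A, -2))) = Mul(Mul(5, 5), Add(-1, Mul(Rational(1, 2), -2))) = Mul(25, Add(-1, -1)) = Mul(25, -2) = -50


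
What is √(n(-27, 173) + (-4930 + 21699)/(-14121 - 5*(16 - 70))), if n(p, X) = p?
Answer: I*√7424174/513 ≈ 5.3114*I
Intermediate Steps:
√(n(-27, 173) + (-4930 + 21699)/(-14121 - 5*(16 - 70))) = √(-27 + (-4930 + 21699)/(-14121 - 5*(16 - 70))) = √(-27 + 16769/(-14121 - 5*(-54))) = √(-27 + 16769/(-14121 + 270)) = √(-27 + 16769/(-13851)) = √(-27 + 16769*(-1/13851)) = √(-27 - 16769/13851) = √(-390746/13851) = I*√7424174/513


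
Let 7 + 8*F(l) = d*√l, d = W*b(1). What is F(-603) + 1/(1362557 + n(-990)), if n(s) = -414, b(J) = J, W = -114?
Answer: -9534993/10897144 - 171*I*√67/4 ≈ -0.875 - 349.92*I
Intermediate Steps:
d = -114 (d = -114*1 = -114)
F(l) = -7/8 - 57*√l/4 (F(l) = -7/8 + (-114*√l)/8 = -7/8 - 57*√l/4)
F(-603) + 1/(1362557 + n(-990)) = (-7/8 - 171*I*√67/4) + 1/(1362557 - 414) = (-7/8 - 171*I*√67/4) + 1/1362143 = -9534993/10897144 - 171*I*√67/4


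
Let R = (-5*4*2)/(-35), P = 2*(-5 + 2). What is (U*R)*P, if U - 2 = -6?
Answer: 192/7 ≈ 27.429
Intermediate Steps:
U = -4 (U = 2 - 6 = -4)
P = -6 (P = 2*(-3) = -6)
R = 8/7 (R = -20*2*(-1/35) = -40*(-1/35) = 8/7 ≈ 1.1429)
(U*R)*P = -4*8/7*(-6) = -32/7*(-6) = 192/7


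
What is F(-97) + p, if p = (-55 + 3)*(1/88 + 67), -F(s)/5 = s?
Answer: -65991/22 ≈ -2999.6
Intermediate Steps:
F(s) = -5*s
p = -76661/22 (p = -52*(1/88 + 67) = -52*5897/88 = -76661/22 ≈ -3484.6)
F(-97) + p = -5*(-97) - 76661/22 = 485 - 76661/22 = -65991/22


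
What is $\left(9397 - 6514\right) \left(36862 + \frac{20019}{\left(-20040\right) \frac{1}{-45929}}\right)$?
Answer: $\frac{1593498612891}{6680} \approx 2.3855 \cdot 10^{8}$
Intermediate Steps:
$\left(9397 - 6514\right) \left(36862 + \frac{20019}{\left(-20040\right) \frac{1}{-45929}}\right) = 2883 \left(36862 + \frac{20019}{\left(-20040\right) \left(- \frac{1}{45929}\right)}\right) = 2883 \left(36862 + \frac{20019}{\frac{20040}{45929}}\right) = 2883 \left(36862 + 20019 \cdot \frac{45929}{20040}\right) = 2883 \left(36862 + \frac{306484217}{6680}\right) = 2883 \cdot \frac{552722377}{6680} = \frac{1593498612891}{6680}$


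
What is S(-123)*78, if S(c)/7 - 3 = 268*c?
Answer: -17996706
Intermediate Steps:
S(c) = 21 + 1876*c (S(c) = 21 + 7*(268*c) = 21 + 1876*c)
S(-123)*78 = (21 + 1876*(-123))*78 = (21 - 230748)*78 = -230727*78 = -17996706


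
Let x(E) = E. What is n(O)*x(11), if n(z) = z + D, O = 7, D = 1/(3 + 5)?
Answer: 627/8 ≈ 78.375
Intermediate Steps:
D = ⅛ (D = 1/8 = ⅛ ≈ 0.12500)
n(z) = ⅛ + z (n(z) = z + ⅛ = ⅛ + z)
n(O)*x(11) = (⅛ + 7)*11 = (57/8)*11 = 627/8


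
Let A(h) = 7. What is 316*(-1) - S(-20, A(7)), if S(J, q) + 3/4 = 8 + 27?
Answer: -1401/4 ≈ -350.25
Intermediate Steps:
S(J, q) = 137/4 (S(J, q) = -3/4 + (8 + 27) = -3/4 + 35 = 137/4)
316*(-1) - S(-20, A(7)) = 316*(-1) - 1*137/4 = -316 - 137/4 = -1401/4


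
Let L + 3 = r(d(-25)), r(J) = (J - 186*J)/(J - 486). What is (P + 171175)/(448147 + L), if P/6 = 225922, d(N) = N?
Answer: 780147277/228996959 ≈ 3.4068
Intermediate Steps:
r(J) = -185*J/(-486 + J) (r(J) = (-185*J)/(-486 + J) = -185*J/(-486 + J))
L = -6158/511 (L = -3 - 185*(-25)/(-486 - 25) = -3 - 185*(-25)/(-511) = -3 - 185*(-25)*(-1/511) = -3 - 4625/511 = -6158/511 ≈ -12.051)
P = 1355532 (P = 6*225922 = 1355532)
(P + 171175)/(448147 + L) = (1355532 + 171175)/(448147 - 6158/511) = 1526707/(228996959/511) = 1526707*(511/228996959) = 780147277/228996959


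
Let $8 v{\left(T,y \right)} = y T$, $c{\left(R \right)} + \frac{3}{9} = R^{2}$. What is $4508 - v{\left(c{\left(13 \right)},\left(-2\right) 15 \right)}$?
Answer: $\frac{10281}{2} \approx 5140.5$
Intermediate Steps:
$c{\left(R \right)} = - \frac{1}{3} + R^{2}$
$v{\left(T,y \right)} = \frac{T y}{8}$ ($v{\left(T,y \right)} = \frac{y T}{8} = \frac{T y}{8}$)
$4508 - v{\left(c{\left(13 \right)},\left(-2\right) 15 \right)} = 4508 - \frac{\left(- \frac{1}{3} + 13^{2}\right) \left(\left(-2\right) 15\right)}{8} = 4508 - \frac{1}{8} \left(- \frac{1}{3} + 169\right) \left(-30\right) = 4508 - \frac{1}{8} \cdot \frac{506}{3} \left(-30\right) = 4508 - - \frac{1265}{2} = 4508 + \frac{1265}{2} = \frac{10281}{2}$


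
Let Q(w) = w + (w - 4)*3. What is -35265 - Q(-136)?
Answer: -34709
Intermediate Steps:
Q(w) = -12 + 4*w (Q(w) = w + (-4 + w)*3 = w + (-12 + 3*w) = -12 + 4*w)
-35265 - Q(-136) = -35265 - (-12 + 4*(-136)) = -35265 - (-12 - 544) = -35265 - 1*(-556) = -35265 + 556 = -34709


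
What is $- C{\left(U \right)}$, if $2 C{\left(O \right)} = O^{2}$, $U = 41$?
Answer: $- \frac{1681}{2} \approx -840.5$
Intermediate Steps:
$C{\left(O \right)} = \frac{O^{2}}{2}$
$- C{\left(U \right)} = - \frac{41^{2}}{2} = - \frac{1681}{2}$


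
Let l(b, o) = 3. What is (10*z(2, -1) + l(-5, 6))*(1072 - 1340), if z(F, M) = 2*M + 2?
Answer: -804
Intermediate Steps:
z(F, M) = 2 + 2*M
(10*z(2, -1) + l(-5, 6))*(1072 - 1340) = (10*(2 + 2*(-1)) + 3)*(1072 - 1340) = (10*(2 - 2) + 3)*(-268) = (10*0 + 3)*(-268) = (0 + 3)*(-268) = 3*(-268) = -804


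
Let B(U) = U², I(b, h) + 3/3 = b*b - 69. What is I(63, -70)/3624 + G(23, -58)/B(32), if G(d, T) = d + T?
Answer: 483217/463872 ≈ 1.0417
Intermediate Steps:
G(d, T) = T + d
I(b, h) = -70 + b² (I(b, h) = -1 + (b*b - 69) = -1 + (b² - 69) = -1 + (-69 + b²) = -70 + b²)
I(63, -70)/3624 + G(23, -58)/B(32) = (-70 + 63²)/3624 + (-58 + 23)/(32²) = (-70 + 3969)*(1/3624) - 35/1024 = 3899*(1/3624) - 35*1/1024 = 3899/3624 - 35/1024 = 483217/463872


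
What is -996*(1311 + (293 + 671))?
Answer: -2265900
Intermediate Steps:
-996*(1311 + (293 + 671)) = -996*(1311 + 964) = -996*2275 = -2265900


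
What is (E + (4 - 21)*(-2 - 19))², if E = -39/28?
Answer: 99141849/784 ≈ 1.2646e+5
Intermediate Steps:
E = -39/28 (E = -39*1/28 = -39/28 ≈ -1.3929)
(E + (4 - 21)*(-2 - 19))² = (-39/28 + (4 - 21)*(-2 - 19))² = (-39/28 - 17*(-21))² = (-39/28 + 357)² = (9957/28)² = 99141849/784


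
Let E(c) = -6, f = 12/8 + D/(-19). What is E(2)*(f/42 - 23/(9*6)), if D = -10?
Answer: 775/342 ≈ 2.2661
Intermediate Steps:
f = 77/38 (f = 12/8 - 10/(-19) = 12*(1/8) - 10*(-1/19) = 3/2 + 10/19 = 77/38 ≈ 2.0263)
E(2)*(f/42 - 23/(9*6)) = -6*((77/38)/42 - 23/(9*6)) = -6*((77/38)*(1/42) - 23/54) = -6*(11/228 - 23*1/54) = -6*(11/228 - 23/54) = -6*(-775/2052) = 775/342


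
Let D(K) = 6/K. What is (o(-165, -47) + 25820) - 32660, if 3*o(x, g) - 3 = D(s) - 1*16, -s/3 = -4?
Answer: -41065/6 ≈ -6844.2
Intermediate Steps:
s = 12 (s = -3*(-4) = 12)
o(x, g) = -25/6 (o(x, g) = 1 + (6/12 - 1*16)/3 = 1 + (6*(1/12) - 16)/3 = 1 + (1/2 - 16)/3 = 1 + (1/3)*(-31/2) = 1 - 31/6 = -25/6)
(o(-165, -47) + 25820) - 32660 = (-25/6 + 25820) - 32660 = 154895/6 - 32660 = -41065/6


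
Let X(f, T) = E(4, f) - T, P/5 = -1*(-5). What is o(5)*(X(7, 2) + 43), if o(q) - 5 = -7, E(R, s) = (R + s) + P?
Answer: -154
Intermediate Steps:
P = 25 (P = 5*(-1*(-5)) = 5*5 = 25)
E(R, s) = 25 + R + s (E(R, s) = (R + s) + 25 = 25 + R + s)
o(q) = -2 (o(q) = 5 - 7 = -2)
X(f, T) = 29 + f - T (X(f, T) = (25 + 4 + f) - T = (29 + f) - T = 29 + f - T)
o(5)*(X(7, 2) + 43) = -2*((29 + 7 - 1*2) + 43) = -2*((29 + 7 - 2) + 43) = -2*(34 + 43) = -2*77 = -154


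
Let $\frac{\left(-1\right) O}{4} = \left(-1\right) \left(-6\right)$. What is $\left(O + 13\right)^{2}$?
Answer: $121$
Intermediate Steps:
$O = -24$ ($O = - 4 \left(\left(-1\right) \left(-6\right)\right) = \left(-4\right) 6 = -24$)
$\left(O + 13\right)^{2} = \left(-24 + 13\right)^{2} = \left(-11\right)^{2} = 121$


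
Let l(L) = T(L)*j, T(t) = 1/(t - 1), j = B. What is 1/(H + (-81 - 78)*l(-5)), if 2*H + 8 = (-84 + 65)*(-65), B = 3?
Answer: 1/693 ≈ 0.0014430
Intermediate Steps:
j = 3
T(t) = 1/(-1 + t)
H = 1227/2 (H = -4 + ((-84 + 65)*(-65))/2 = -4 + (-19*(-65))/2 = -4 + (1/2)*1235 = -4 + 1235/2 = 1227/2 ≈ 613.50)
l(L) = 3/(-1 + L)
1/(H + (-81 - 78)*l(-5)) = 1/(1227/2 + (-81 - 78)*(3/(-1 - 5))) = 1/(1227/2 - 477/(-6)) = 1/(1227/2 - 477*(-1)/6) = 1/(1227/2 - 159*(-1/2)) = 1/(1227/2 + 159/2) = 1/693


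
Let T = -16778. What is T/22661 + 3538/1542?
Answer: 27151471/17471631 ≈ 1.5540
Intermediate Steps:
T/22661 + 3538/1542 = -16778/22661 + 3538/1542 = -16778*1/22661 + 3538*(1/1542) = -16778/22661 + 1769/771 = 27151471/17471631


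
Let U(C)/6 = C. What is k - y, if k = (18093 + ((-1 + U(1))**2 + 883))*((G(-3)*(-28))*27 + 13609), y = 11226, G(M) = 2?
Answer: 229843871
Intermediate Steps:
U(C) = 6*C
k = 229855097 (k = (18093 + ((-1 + 6*1)**2 + 883))*((2*(-28))*27 + 13609) = (18093 + ((-1 + 6)**2 + 883))*(-56*27 + 13609) = (18093 + (5**2 + 883))*(-1512 + 13609) = (18093 + (25 + 883))*12097 = (18093 + 908)*12097 = 19001*12097 = 229855097)
k - y = 229855097 - 1*11226 = 229855097 - 11226 = 229843871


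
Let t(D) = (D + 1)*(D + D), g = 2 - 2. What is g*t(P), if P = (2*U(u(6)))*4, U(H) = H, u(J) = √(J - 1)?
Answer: 0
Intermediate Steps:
u(J) = √(-1 + J)
P = 8*√5 (P = (2*√(-1 + 6))*4 = (2*√5)*4 = 8*√5 ≈ 17.889)
g = 0
t(D) = 2*D*(1 + D) (t(D) = (1 + D)*(2*D) = 2*D*(1 + D))
g*t(P) = 0*(2*(8*√5)*(1 + 8*√5)) = 0*(16*√5*(1 + 8*√5)) = 0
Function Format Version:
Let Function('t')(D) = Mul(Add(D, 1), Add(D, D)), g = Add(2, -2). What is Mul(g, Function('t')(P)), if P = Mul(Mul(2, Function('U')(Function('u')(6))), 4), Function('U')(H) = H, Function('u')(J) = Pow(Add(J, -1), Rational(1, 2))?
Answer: 0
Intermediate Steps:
Function('u')(J) = Pow(Add(-1, J), Rational(1, 2))
P = Mul(8, Pow(5, Rational(1, 2))) (P = Mul(Mul(2, Pow(Add(-1, 6), Rational(1, 2))), 4) = Mul(Mul(2, Pow(5, Rational(1, 2))), 4) = Mul(8, Pow(5, Rational(1, 2))) ≈ 17.889)
g = 0
Function('t')(D) = Mul(2, D, Add(1, D)) (Function('t')(D) = Mul(Add(1, D), Mul(2, D)) = Mul(2, D, Add(1, D)))
Mul(g, Function('t')(P)) = Mul(0, Mul(2, Mul(8, Pow(5, Rational(1, 2))), Add(1, Mul(8, Pow(5, Rational(1, 2)))))) = Mul(0, Mul(16, Pow(5, Rational(1, 2)), Add(1, Mul(8, Pow(5, Rational(1, 2)))))) = 0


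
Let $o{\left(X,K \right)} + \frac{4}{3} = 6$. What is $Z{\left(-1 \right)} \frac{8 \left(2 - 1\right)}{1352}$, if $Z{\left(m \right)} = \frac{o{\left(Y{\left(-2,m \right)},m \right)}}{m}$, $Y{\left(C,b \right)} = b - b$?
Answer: $- \frac{14}{507} \approx -0.027613$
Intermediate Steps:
$Y{\left(C,b \right)} = 0$
$o{\left(X,K \right)} = \frac{14}{3}$ ($o{\left(X,K \right)} = - \frac{4}{3} + 6 = \frac{14}{3}$)
$Z{\left(m \right)} = \frac{14}{3 m}$
$Z{\left(-1 \right)} \frac{8 \left(2 - 1\right)}{1352} = \frac{14}{3 \left(-1\right)} \frac{8 \left(2 - 1\right)}{1352} = \frac{14}{3} \left(-1\right) 8 \cdot 1 \cdot \frac{1}{1352} = - \frac{14 \cdot 8 \cdot \frac{1}{1352}}{3} = \left(- \frac{14}{3}\right) \frac{1}{169} = - \frac{14}{507}$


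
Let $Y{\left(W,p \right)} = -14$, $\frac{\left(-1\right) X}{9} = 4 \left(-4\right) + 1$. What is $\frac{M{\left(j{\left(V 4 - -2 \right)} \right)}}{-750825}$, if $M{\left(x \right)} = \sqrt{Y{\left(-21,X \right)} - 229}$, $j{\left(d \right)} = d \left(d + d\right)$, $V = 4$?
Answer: $- \frac{i \sqrt{3}}{83425} \approx - 2.0762 \cdot 10^{-5} i$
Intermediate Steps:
$X = 135$ ($X = - 9 \left(4 \left(-4\right) + 1\right) = - 9 \left(-16 + 1\right) = \left(-9\right) \left(-15\right) = 135$)
$j{\left(d \right)} = 2 d^{2}$ ($j{\left(d \right)} = d 2 d = 2 d^{2}$)
$M{\left(x \right)} = 9 i \sqrt{3}$ ($M{\left(x \right)} = \sqrt{-14 - 229} = \sqrt{-243} = 9 i \sqrt{3}$)
$\frac{M{\left(j{\left(V 4 - -2 \right)} \right)}}{-750825} = \frac{9 i \sqrt{3}}{-750825} = 9 i \sqrt{3} \left(- \frac{1}{750825}\right) = - \frac{i \sqrt{3}}{83425}$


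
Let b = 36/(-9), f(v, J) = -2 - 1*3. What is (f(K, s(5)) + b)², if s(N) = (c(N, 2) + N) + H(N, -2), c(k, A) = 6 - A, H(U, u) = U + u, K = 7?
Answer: 81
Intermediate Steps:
s(N) = 2 + 2*N (s(N) = ((6 - 1*2) + N) + (N - 2) = ((6 - 2) + N) + (-2 + N) = (4 + N) + (-2 + N) = 2 + 2*N)
f(v, J) = -5 (f(v, J) = -2 - 3 = -5)
b = -4 (b = 36*(-⅑) = -4)
(f(K, s(5)) + b)² = (-5 - 4)² = (-9)² = 81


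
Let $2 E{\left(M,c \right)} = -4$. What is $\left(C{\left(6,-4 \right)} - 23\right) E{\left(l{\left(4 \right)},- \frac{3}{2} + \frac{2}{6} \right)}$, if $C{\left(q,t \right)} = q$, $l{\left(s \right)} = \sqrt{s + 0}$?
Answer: $34$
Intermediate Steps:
$l{\left(s \right)} = \sqrt{s}$
$E{\left(M,c \right)} = -2$ ($E{\left(M,c \right)} = \frac{1}{2} \left(-4\right) = -2$)
$\left(C{\left(6,-4 \right)} - 23\right) E{\left(l{\left(4 \right)},- \frac{3}{2} + \frac{2}{6} \right)} = \left(6 - 23\right) \left(-2\right) = \left(-17\right) \left(-2\right) = 34$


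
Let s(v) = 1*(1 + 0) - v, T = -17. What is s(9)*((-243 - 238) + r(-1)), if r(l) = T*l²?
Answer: 3984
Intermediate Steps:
r(l) = -17*l²
s(v) = 1 - v (s(v) = 1*1 - v = 1 - v)
s(9)*((-243 - 238) + r(-1)) = (1 - 1*9)*((-243 - 238) - 17*(-1)²) = (1 - 9)*(-481 - 17*1) = -8*(-481 - 17) = -8*(-498) = 3984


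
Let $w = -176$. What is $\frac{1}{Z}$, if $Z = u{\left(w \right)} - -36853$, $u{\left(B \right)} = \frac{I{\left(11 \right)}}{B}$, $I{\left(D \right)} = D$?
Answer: $\frac{16}{589647} \approx 2.7135 \cdot 10^{-5}$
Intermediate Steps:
$u{\left(B \right)} = \frac{11}{B}$
$Z = \frac{589647}{16}$ ($Z = \frac{11}{-176} - -36853 = 11 \left(- \frac{1}{176}\right) + 36853 = - \frac{1}{16} + 36853 = \frac{589647}{16} \approx 36853.0$)
$\frac{1}{Z} = \frac{1}{\frac{589647}{16}} = \frac{16}{589647}$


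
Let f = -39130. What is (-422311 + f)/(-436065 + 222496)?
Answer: 461441/213569 ≈ 2.1606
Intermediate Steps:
(-422311 + f)/(-436065 + 222496) = (-422311 - 39130)/(-436065 + 222496) = -461441/(-213569) = -461441*(-1/213569) = 461441/213569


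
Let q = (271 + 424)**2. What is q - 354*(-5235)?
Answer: 2336215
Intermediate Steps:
q = 483025 (q = 695**2 = 483025)
q - 354*(-5235) = 483025 - 354*(-5235) = 483025 + 1853190 = 2336215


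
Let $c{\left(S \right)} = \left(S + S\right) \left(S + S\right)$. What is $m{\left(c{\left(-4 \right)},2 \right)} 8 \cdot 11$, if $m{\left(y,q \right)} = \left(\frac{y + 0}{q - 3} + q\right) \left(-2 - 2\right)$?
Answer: $21824$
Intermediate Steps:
$c{\left(S \right)} = 4 S^{2}$ ($c{\left(S \right)} = 2 S 2 S = 4 S^{2}$)
$m{\left(y,q \right)} = - 4 q - \frac{4 y}{-3 + q}$ ($m{\left(y,q \right)} = \left(\frac{y}{-3 + q} + q\right) \left(-4\right) = \left(q + \frac{y}{-3 + q}\right) \left(-4\right) = - 4 q - \frac{4 y}{-3 + q}$)
$m{\left(c{\left(-4 \right)},2 \right)} 8 \cdot 11 = \frac{4 \left(- 4 \left(-4\right)^{2} - 2^{2} + 3 \cdot 2\right)}{-3 + 2} \cdot 8 \cdot 11 = \frac{4 \left(- 4 \cdot 16 - 4 + 6\right)}{-1} \cdot 8 \cdot 11 = 4 \left(-1\right) \left(\left(-1\right) 64 - 4 + 6\right) 8 \cdot 11 = 4 \left(-1\right) \left(-64 - 4 + 6\right) 8 \cdot 11 = 4 \left(-1\right) \left(-62\right) 8 \cdot 11 = 248 \cdot 8 \cdot 11 = 1984 \cdot 11 = 21824$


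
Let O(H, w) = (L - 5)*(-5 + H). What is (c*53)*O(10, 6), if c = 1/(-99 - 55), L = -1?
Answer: 795/77 ≈ 10.325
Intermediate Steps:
c = -1/154 (c = 1/(-154) = -1/154 ≈ -0.0064935)
O(H, w) = 30 - 6*H (O(H, w) = (-1 - 5)*(-5 + H) = -6*(-5 + H) = 30 - 6*H)
(c*53)*O(10, 6) = (-1/154*53)*(30 - 6*10) = -53*(30 - 60)/154 = -53/154*(-30) = 795/77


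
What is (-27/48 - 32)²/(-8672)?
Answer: -271441/2220032 ≈ -0.12227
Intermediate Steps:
(-27/48 - 32)²/(-8672) = (-27*1/48 - 32)²*(-1/8672) = (-9/16 - 32)²*(-1/8672) = (-521/16)²*(-1/8672) = (271441/256)*(-1/8672) = -271441/2220032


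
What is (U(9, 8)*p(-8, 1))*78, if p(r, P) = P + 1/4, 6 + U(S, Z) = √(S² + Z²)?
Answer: -585 + 195*√145/2 ≈ 589.06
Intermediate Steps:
U(S, Z) = -6 + √(S² + Z²)
p(r, P) = ¼ + P (p(r, P) = P + ¼ = ¼ + P)
(U(9, 8)*p(-8, 1))*78 = ((-6 + √(9² + 8²))*(¼ + 1))*78 = ((-6 + √(81 + 64))*(5/4))*78 = ((-6 + √145)*(5/4))*78 = (-15/2 + 5*√145/4)*78 = -585 + 195*√145/2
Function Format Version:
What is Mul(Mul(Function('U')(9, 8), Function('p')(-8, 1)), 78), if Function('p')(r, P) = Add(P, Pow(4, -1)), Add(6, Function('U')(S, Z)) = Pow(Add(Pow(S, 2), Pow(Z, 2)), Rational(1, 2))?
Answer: Add(-585, Mul(Rational(195, 2), Pow(145, Rational(1, 2)))) ≈ 589.06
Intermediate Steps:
Function('U')(S, Z) = Add(-6, Pow(Add(Pow(S, 2), Pow(Z, 2)), Rational(1, 2)))
Function('p')(r, P) = Add(Rational(1, 4), P) (Function('p')(r, P) = Add(P, Rational(1, 4)) = Add(Rational(1, 4), P))
Mul(Mul(Function('U')(9, 8), Function('p')(-8, 1)), 78) = Mul(Mul(Add(-6, Pow(Add(Pow(9, 2), Pow(8, 2)), Rational(1, 2))), Add(Rational(1, 4), 1)), 78) = Mul(Mul(Add(-6, Pow(Add(81, 64), Rational(1, 2))), Rational(5, 4)), 78) = Mul(Mul(Add(-6, Pow(145, Rational(1, 2))), Rational(5, 4)), 78) = Mul(Add(Rational(-15, 2), Mul(Rational(5, 4), Pow(145, Rational(1, 2)))), 78) = Add(-585, Mul(Rational(195, 2), Pow(145, Rational(1, 2))))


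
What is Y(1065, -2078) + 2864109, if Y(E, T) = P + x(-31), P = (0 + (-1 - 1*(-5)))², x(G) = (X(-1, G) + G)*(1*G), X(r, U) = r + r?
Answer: 2865148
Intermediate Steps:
X(r, U) = 2*r
x(G) = G*(-2 + G) (x(G) = (2*(-1) + G)*(1*G) = (-2 + G)*G = G*(-2 + G))
P = 16 (P = (0 + (-1 + 5))² = (0 + 4)² = 4² = 16)
Y(E, T) = 1039 (Y(E, T) = 16 - 31*(-2 - 31) = 16 - 31*(-33) = 16 + 1023 = 1039)
Y(1065, -2078) + 2864109 = 1039 + 2864109 = 2865148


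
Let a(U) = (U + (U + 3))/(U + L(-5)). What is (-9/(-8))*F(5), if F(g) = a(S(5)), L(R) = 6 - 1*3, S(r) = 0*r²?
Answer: 9/8 ≈ 1.1250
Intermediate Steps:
S(r) = 0
L(R) = 3 (L(R) = 6 - 3 = 3)
a(U) = (3 + 2*U)/(3 + U) (a(U) = (U + (U + 3))/(U + 3) = (U + (3 + U))/(3 + U) = (3 + 2*U)/(3 + U))
F(g) = 1 (F(g) = (3 + 2*0)/(3 + 0) = (3 + 0)/3 = (⅓)*3 = 1)
(-9/(-8))*F(5) = -9/(-8)*1 = -9*(-⅛)*1 = (9/8)*1 = 9/8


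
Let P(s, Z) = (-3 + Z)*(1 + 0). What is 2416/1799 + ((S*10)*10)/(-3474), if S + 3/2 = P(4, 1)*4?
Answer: 5051117/3124863 ≈ 1.6164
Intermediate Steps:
P(s, Z) = -3 + Z (P(s, Z) = (-3 + Z)*1 = -3 + Z)
S = -19/2 (S = -3/2 + (-3 + 1)*4 = -3/2 - 2*4 = -3/2 - 8 = -19/2 ≈ -9.5000)
2416/1799 + ((S*10)*10)/(-3474) = 2416/1799 + (-19/2*10*10)/(-3474) = 2416*(1/1799) - 95*10*(-1/3474) = 2416/1799 - 950*(-1/3474) = 2416/1799 + 475/1737 = 5051117/3124863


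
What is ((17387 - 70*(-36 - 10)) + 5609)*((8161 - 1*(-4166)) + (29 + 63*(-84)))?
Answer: 185189824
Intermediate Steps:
((17387 - 70*(-36 - 10)) + 5609)*((8161 - 1*(-4166)) + (29 + 63*(-84))) = ((17387 - 70*(-46)) + 5609)*((8161 + 4166) + (29 - 5292)) = ((17387 + 3220) + 5609)*(12327 - 5263) = (20607 + 5609)*7064 = 26216*7064 = 185189824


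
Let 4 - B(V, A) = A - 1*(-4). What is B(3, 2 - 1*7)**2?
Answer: 25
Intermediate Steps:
B(V, A) = -A (B(V, A) = 4 - (A - 1*(-4)) = 4 - (A + 4) = 4 - (4 + A) = 4 + (-4 - A) = -A)
B(3, 2 - 1*7)**2 = (-(2 - 1*7))**2 = (-(2 - 7))**2 = (-1*(-5))**2 = 5**2 = 25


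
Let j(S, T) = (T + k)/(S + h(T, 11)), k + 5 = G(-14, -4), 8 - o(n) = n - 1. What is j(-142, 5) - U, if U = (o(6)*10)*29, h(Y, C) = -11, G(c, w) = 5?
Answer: -133115/153 ≈ -870.03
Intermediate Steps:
o(n) = 9 - n (o(n) = 8 - (n - 1) = 8 - (-1 + n) = 8 + (1 - n) = 9 - n)
k = 0 (k = -5 + 5 = 0)
j(S, T) = T/(-11 + S) (j(S, T) = (T + 0)/(S - 11) = T/(-11 + S))
U = 870 (U = ((9 - 1*6)*10)*29 = ((9 - 6)*10)*29 = (3*10)*29 = 30*29 = 870)
j(-142, 5) - U = 5/(-11 - 142) - 1*870 = 5/(-153) - 870 = 5*(-1/153) - 870 = -5/153 - 870 = -133115/153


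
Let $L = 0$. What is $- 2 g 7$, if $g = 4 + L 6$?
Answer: $-56$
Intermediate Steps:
$g = 4$ ($g = 4 + 0 \cdot 6 = 4 + 0 = 4$)
$- 2 g 7 = \left(-2\right) 4 \cdot 7 = \left(-8\right) 7 = -56$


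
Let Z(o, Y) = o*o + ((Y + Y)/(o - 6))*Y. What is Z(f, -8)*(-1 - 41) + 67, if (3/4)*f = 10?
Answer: -268381/33 ≈ -8132.8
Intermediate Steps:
f = 40/3 (f = (4/3)*10 = 40/3 ≈ 13.333)
Z(o, Y) = o**2 + 2*Y**2/(-6 + o) (Z(o, Y) = o**2 + ((2*Y)/(-6 + o))*Y = o**2 + (2*Y/(-6 + o))*Y = o**2 + 2*Y**2/(-6 + o))
Z(f, -8)*(-1 - 41) + 67 = (((40/3)**3 - 6*(40/3)**2 + 2*(-8)**2)/(-6 + 40/3))*(-1 - 41) + 67 = ((64000/27 - 6*1600/9 + 2*64)/(22/3))*(-42) + 67 = (3*(64000/27 - 3200/3 + 128)/22)*(-42) + 67 = ((3/22)*(38656/27))*(-42) + 67 = (19328/99)*(-42) + 67 = -270592/33 + 67 = -268381/33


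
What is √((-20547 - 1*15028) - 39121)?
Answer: 2*I*√18674 ≈ 273.31*I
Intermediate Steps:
√((-20547 - 1*15028) - 39121) = √((-20547 - 15028) - 39121) = √(-35575 - 39121) = √(-74696) = 2*I*√18674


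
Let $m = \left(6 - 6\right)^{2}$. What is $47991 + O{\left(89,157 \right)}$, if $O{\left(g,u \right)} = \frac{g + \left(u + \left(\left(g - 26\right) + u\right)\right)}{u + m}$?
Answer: $\frac{7535053}{157} \approx 47994.0$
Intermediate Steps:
$m = 0$ ($m = 0^{2} = 0$)
$O{\left(g,u \right)} = \frac{-26 + 2 g + 2 u}{u}$ ($O{\left(g,u \right)} = \frac{g + \left(u + \left(\left(g - 26\right) + u\right)\right)}{u + 0} = \frac{g + \left(u + \left(\left(g - 26\right) + u\right)\right)}{u} = \frac{g + \left(u + \left(\left(-26 + g\right) + u\right)\right)}{u} = \frac{g + \left(u + \left(-26 + g + u\right)\right)}{u} = \frac{g + \left(-26 + g + 2 u\right)}{u} = \frac{-26 + 2 g + 2 u}{u}$)
$47991 + O{\left(89,157 \right)} = 47991 + \frac{2 \left(-13 + 89 + 157\right)}{157} = 47991 + 2 \cdot \frac{1}{157} \cdot 233 = 47991 + \frac{466}{157} = \frac{7535053}{157}$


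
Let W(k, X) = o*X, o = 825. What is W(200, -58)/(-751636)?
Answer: 23925/375818 ≈ 0.063661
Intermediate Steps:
W(k, X) = 825*X
W(200, -58)/(-751636) = (825*(-58))/(-751636) = -47850*(-1/751636) = 23925/375818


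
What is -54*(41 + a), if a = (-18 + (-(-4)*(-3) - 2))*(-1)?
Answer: -3942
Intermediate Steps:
a = 32 (a = (-18 + (-4*3 - 2))*(-1) = (-18 + (-12 - 2))*(-1) = (-18 - 14)*(-1) = -32*(-1) = 32)
-54*(41 + a) = -54*(41 + 32) = -54*73 = -3942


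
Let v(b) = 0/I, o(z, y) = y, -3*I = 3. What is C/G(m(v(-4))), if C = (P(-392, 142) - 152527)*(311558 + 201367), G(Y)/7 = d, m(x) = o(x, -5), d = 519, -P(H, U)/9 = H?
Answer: -3639300575/173 ≈ -2.1036e+7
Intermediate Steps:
I = -1 (I = -1/3*3 = -1)
P(H, U) = -9*H
v(b) = 0 (v(b) = 0/(-1) = 0*(-1) = 0)
m(x) = -5
G(Y) = 3633 (G(Y) = 7*519 = 3633)
C = -76425312075 (C = (-9*(-392) - 152527)*(311558 + 201367) = (3528 - 152527)*512925 = -148999*512925 = -76425312075)
C/G(m(v(-4))) = -76425312075/3633 = -76425312075*1/3633 = -3639300575/173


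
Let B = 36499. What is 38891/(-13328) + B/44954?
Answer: -4743787/2252432 ≈ -2.1061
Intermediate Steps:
38891/(-13328) + B/44954 = 38891/(-13328) + 36499/44954 = 38891*(-1/13328) + 36499*(1/44954) = -38891/13328 + 1921/2366 = -4743787/2252432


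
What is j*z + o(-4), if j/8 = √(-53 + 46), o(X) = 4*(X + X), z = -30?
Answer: -32 - 240*I*√7 ≈ -32.0 - 634.98*I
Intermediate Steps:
o(X) = 8*X (o(X) = 4*(2*X) = 8*X)
j = 8*I*√7 (j = 8*√(-53 + 46) = 8*√(-7) = 8*(I*√7) = 8*I*√7 ≈ 21.166*I)
j*z + o(-4) = (8*I*√7)*(-30) + 8*(-4) = -240*I*√7 - 32 = -32 - 240*I*√7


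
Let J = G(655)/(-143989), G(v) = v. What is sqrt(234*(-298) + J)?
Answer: I*sqrt(1445741943774367)/143989 ≈ 264.07*I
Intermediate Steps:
J = -655/143989 (J = 655/(-143989) = 655*(-1/143989) = -655/143989 ≈ -0.0045490)
sqrt(234*(-298) + J) = sqrt(234*(-298) - 655/143989) = sqrt(-69732 - 655/143989) = sqrt(-10040641603/143989) = I*sqrt(1445741943774367)/143989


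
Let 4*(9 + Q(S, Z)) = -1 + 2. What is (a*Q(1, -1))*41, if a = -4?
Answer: 1435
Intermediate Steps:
Q(S, Z) = -35/4 (Q(S, Z) = -9 + (-1 + 2)/4 = -9 + (1/4)*1 = -9 + 1/4 = -35/4)
(a*Q(1, -1))*41 = -4*(-35/4)*41 = 35*41 = 1435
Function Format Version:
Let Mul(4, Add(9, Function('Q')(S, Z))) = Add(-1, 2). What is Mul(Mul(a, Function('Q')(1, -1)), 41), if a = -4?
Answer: 1435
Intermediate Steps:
Function('Q')(S, Z) = Rational(-35, 4) (Function('Q')(S, Z) = Add(-9, Mul(Rational(1, 4), Add(-1, 2))) = Add(-9, Mul(Rational(1, 4), 1)) = Add(-9, Rational(1, 4)) = Rational(-35, 4))
Mul(Mul(a, Function('Q')(1, -1)), 41) = Mul(Mul(-4, Rational(-35, 4)), 41) = Mul(35, 41) = 1435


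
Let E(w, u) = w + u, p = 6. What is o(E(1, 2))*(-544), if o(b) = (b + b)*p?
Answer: -19584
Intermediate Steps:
E(w, u) = u + w
o(b) = 12*b (o(b) = (b + b)*6 = (2*b)*6 = 12*b)
o(E(1, 2))*(-544) = (12*(2 + 1))*(-544) = (12*3)*(-544) = 36*(-544) = -19584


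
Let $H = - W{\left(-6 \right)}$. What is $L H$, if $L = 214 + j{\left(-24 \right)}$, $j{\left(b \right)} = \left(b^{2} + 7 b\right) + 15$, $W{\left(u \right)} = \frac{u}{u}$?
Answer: $-637$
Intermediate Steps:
$W{\left(u \right)} = 1$
$j{\left(b \right)} = 15 + b^{2} + 7 b$
$L = 637$ ($L = 214 + \left(15 + \left(-24\right)^{2} + 7 \left(-24\right)\right) = 214 + \left(15 + 576 - 168\right) = 214 + 423 = 637$)
$H = -1$ ($H = \left(-1\right) 1 = -1$)
$L H = 637 \left(-1\right) = -637$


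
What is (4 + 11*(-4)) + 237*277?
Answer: 65609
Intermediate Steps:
(4 + 11*(-4)) + 237*277 = (4 - 44) + 65649 = -40 + 65649 = 65609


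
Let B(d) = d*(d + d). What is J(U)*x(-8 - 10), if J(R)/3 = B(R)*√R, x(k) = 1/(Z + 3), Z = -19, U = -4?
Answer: -12*I ≈ -12.0*I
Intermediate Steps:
x(k) = -1/16 (x(k) = 1/(-19 + 3) = 1/(-16) = -1/16)
B(d) = 2*d² (B(d) = d*(2*d) = 2*d²)
J(R) = 6*R^(5/2) (J(R) = 3*((2*R²)*√R) = 3*(2*R^(5/2)) = 6*R^(5/2))
J(U)*x(-8 - 10) = (6*(-4)^(5/2))*(-1/16) = (6*(32*I))*(-1/16) = (192*I)*(-1/16) = -12*I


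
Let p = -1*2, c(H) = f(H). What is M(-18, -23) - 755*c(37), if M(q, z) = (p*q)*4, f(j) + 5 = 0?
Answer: 3919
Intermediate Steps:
f(j) = -5 (f(j) = -5 + 0 = -5)
c(H) = -5
p = -2
M(q, z) = -8*q (M(q, z) = -2*q*4 = -8*q)
M(-18, -23) - 755*c(37) = -8*(-18) - 755*(-5) = 144 + 3775 = 3919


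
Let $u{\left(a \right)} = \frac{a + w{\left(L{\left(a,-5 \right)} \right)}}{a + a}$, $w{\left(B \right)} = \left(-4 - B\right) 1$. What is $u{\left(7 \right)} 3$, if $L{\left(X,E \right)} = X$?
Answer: $- \frac{6}{7} \approx -0.85714$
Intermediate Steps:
$w{\left(B \right)} = -4 - B$
$u{\left(a \right)} = - \frac{2}{a}$ ($u{\left(a \right)} = \frac{a - \left(4 + a\right)}{a + a} = - \frac{4}{2 a} = - 4 \frac{1}{2 a} = - \frac{2}{a}$)
$u{\left(7 \right)} 3 = - \frac{2}{7} \cdot 3 = \left(-2\right) \frac{1}{7} \cdot 3 = \left(- \frac{2}{7}\right) 3 = - \frac{6}{7}$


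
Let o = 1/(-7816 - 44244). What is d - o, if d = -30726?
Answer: -1599595559/52060 ≈ -30726.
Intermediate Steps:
o = -1/52060 (o = 1/(-52060) = -1/52060 ≈ -1.9209e-5)
d - o = -30726 - 1*(-1/52060) = -30726 + 1/52060 = -1599595559/52060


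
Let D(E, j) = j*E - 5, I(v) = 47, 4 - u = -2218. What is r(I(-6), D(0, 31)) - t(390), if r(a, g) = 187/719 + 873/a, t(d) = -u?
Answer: 75724522/33793 ≈ 2240.8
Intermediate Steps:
u = 2222 (u = 4 - 1*(-2218) = 4 + 2218 = 2222)
D(E, j) = -5 + E*j (D(E, j) = E*j - 5 = -5 + E*j)
t(d) = -2222 (t(d) = -1*2222 = -2222)
r(a, g) = 187/719 + 873/a (r(a, g) = 187*(1/719) + 873/a = 187/719 + 873/a)
r(I(-6), D(0, 31)) - t(390) = (187/719 + 873/47) - 1*(-2222) = (187/719 + 873*(1/47)) + 2222 = (187/719 + 873/47) + 2222 = 636476/33793 + 2222 = 75724522/33793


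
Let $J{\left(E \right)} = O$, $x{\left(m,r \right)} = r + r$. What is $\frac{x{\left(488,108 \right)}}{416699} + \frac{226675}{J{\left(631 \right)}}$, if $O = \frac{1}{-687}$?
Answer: $- \frac{64890753881559}{416699} \approx -1.5573 \cdot 10^{8}$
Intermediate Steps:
$x{\left(m,r \right)} = 2 r$
$O = - \frac{1}{687} \approx -0.0014556$
$J{\left(E \right)} = - \frac{1}{687}$
$\frac{x{\left(488,108 \right)}}{416699} + \frac{226675}{J{\left(631 \right)}} = \frac{2 \cdot 108}{416699} + \frac{226675}{- \frac{1}{687}} = 216 \cdot \frac{1}{416699} + 226675 \left(-687\right) = \frac{216}{416699} - 155725725 = - \frac{64890753881559}{416699}$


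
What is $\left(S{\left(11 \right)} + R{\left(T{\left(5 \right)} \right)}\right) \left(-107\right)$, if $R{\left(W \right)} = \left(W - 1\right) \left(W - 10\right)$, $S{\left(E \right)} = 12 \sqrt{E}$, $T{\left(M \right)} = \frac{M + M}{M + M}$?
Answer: $- 1284 \sqrt{11} \approx -4258.5$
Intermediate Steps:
$T{\left(M \right)} = 1$ ($T{\left(M \right)} = \frac{2 M}{2 M} = 2 M \frac{1}{2 M} = 1$)
$R{\left(W \right)} = \left(-1 + W\right) \left(-10 + W\right)$
$\left(S{\left(11 \right)} + R{\left(T{\left(5 \right)} \right)}\right) \left(-107\right) = \left(12 \sqrt{11} + \left(10 + 1^{2} - 11\right)\right) \left(-107\right) = \left(12 \sqrt{11} + \left(10 + 1 - 11\right)\right) \left(-107\right) = \left(12 \sqrt{11} + 0\right) \left(-107\right) = 12 \sqrt{11} \left(-107\right) = - 1284 \sqrt{11}$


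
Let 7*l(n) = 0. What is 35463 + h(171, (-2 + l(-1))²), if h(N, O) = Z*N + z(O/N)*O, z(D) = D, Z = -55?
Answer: 4455934/171 ≈ 26058.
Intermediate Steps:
l(n) = 0 (l(n) = (⅐)*0 = 0)
h(N, O) = -55*N + O²/N (h(N, O) = -55*N + (O/N)*O = -55*N + O²/N)
35463 + h(171, (-2 + l(-1))²) = 35463 + (-55*171 + ((-2 + 0)²)²/171) = 35463 + (-9405 + ((-2)²)²/171) = 35463 + (-9405 + (1/171)*4²) = 35463 + (-9405 + (1/171)*16) = 35463 + (-9405 + 16/171) = 35463 - 1608239/171 = 4455934/171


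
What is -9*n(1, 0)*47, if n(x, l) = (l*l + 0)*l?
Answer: 0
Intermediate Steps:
n(x, l) = l³ (n(x, l) = (l² + 0)*l = l²*l = l³)
-9*n(1, 0)*47 = -9*0³*47 = -9*0*47 = 0*47 = 0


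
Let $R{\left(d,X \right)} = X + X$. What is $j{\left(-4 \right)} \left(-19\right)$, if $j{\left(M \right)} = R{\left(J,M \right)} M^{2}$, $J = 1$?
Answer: $2432$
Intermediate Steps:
$R{\left(d,X \right)} = 2 X$
$j{\left(M \right)} = 2 M^{3}$ ($j{\left(M \right)} = 2 M M^{2} = 2 M^{3}$)
$j{\left(-4 \right)} \left(-19\right) = 2 \left(-4\right)^{3} \left(-19\right) = 2 \left(-64\right) \left(-19\right) = \left(-128\right) \left(-19\right) = 2432$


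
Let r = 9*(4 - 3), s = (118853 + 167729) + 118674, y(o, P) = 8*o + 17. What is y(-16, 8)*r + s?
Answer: 404257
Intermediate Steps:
y(o, P) = 17 + 8*o
s = 405256 (s = 286582 + 118674 = 405256)
r = 9 (r = 9*1 = 9)
y(-16, 8)*r + s = (17 + 8*(-16))*9 + 405256 = (17 - 128)*9 + 405256 = -111*9 + 405256 = -999 + 405256 = 404257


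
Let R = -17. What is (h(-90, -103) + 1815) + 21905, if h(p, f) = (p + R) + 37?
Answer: 23650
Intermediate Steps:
h(p, f) = 20 + p (h(p, f) = (p - 17) + 37 = (-17 + p) + 37 = 20 + p)
(h(-90, -103) + 1815) + 21905 = ((20 - 90) + 1815) + 21905 = (-70 + 1815) + 21905 = 1745 + 21905 = 23650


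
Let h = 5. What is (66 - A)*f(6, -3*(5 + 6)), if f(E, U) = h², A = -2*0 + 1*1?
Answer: 1625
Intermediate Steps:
A = 1 (A = 0 + 1 = 1)
f(E, U) = 25 (f(E, U) = 5² = 25)
(66 - A)*f(6, -3*(5 + 6)) = (66 - 1*1)*25 = (66 - 1)*25 = 65*25 = 1625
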